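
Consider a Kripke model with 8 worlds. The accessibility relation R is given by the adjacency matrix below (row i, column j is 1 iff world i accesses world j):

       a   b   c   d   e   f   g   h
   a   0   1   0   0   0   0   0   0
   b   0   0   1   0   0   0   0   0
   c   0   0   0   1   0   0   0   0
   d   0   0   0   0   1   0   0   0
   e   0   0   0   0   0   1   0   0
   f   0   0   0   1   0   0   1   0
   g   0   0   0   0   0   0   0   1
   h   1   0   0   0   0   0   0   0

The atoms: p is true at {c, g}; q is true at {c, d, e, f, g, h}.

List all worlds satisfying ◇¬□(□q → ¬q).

a: successors {b}; ¬□(□q → ¬q) there: b:T. ✓
b: successors {c}; ¬□(□q → ¬q) there: c:T. ✓
c: successors {d}; ¬□(□q → ¬q) there: d:T. ✓
d: successors {e}; ¬□(□q → ¬q) there: e:T. ✓
e: successors {f}; ¬□(□q → ¬q) there: f:T. ✓
f: successors {d, g}; ¬□(□q → ¬q) there: d:T, g:F. ✓
g: successors {h}; ¬□(□q → ¬q) there: h:F. ✗
h: successors {a}; ¬□(□q → ¬q) there: a:F. ✗

{a, b, c, d, e, f}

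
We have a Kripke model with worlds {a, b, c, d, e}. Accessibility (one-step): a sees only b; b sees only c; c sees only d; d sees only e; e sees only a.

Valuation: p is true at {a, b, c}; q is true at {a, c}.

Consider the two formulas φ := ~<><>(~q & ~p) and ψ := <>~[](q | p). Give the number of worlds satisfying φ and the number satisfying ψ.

3 and 2

For ~<><>(~q & ~p):
a: <><>(~q & ~p) is F. ✓
b: <><>(~q & ~p) is T. ✗
c: <><>(~q & ~p) is T. ✗
d: <><>(~q & ~p) is F. ✓
e: <><>(~q & ~p) is F. ✓
— 3 worlds.
For <>~[](q | p):
a: successors {b}; ~[](q | p) there: b:F. ✗
b: successors {c}; ~[](q | p) there: c:T. ✓
c: successors {d}; ~[](q | p) there: d:T. ✓
d: successors {e}; ~[](q | p) there: e:F. ✗
e: successors {a}; ~[](q | p) there: a:F. ✗
— 2 worlds.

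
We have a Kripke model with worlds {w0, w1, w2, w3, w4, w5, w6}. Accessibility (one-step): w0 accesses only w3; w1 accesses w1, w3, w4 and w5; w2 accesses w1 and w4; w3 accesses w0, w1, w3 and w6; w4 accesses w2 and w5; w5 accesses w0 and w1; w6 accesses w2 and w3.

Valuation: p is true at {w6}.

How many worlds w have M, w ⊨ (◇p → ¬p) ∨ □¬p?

7

w0: ◇p → ¬p is T, □¬p is T. ✓
w1: ◇p → ¬p is T, □¬p is T. ✓
w2: ◇p → ¬p is T, □¬p is T. ✓
w3: ◇p → ¬p is T, □¬p is F. ✓
w4: ◇p → ¬p is T, □¬p is T. ✓
w5: ◇p → ¬p is T, □¬p is T. ✓
w6: ◇p → ¬p is T, □¬p is T. ✓
Satisfying worlds: {w0, w1, w2, w3, w4, w5, w6}.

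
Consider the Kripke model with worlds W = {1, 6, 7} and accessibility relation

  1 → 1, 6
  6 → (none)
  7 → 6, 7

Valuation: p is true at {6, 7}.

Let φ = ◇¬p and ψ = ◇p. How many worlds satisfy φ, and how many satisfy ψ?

For ◇¬p:
1: successors {1, 6}; ¬p there: 1:T, 6:F. ✓
6: no successors, so ◇¬p fails. ✗
7: successors {6, 7}; ¬p there: 6:F, 7:F. ✗
— 1 world.
For ◇p:
1: successors {1, 6}; p there: 1:F, 6:T. ✓
6: no successors, so ◇p fails. ✗
7: successors {6, 7}; p there: 6:T, 7:T. ✓
— 2 worlds.

1 and 2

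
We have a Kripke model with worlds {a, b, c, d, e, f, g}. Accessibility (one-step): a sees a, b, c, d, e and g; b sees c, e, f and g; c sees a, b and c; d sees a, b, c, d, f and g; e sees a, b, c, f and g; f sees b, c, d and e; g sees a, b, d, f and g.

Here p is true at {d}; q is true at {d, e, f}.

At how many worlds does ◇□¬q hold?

a: successors {a, b, c, d, e, g}; □¬q there: a:F, b:F, c:T, d:F, e:F, g:F. ✓
b: successors {c, e, f, g}; □¬q there: c:T, e:F, f:F, g:F. ✓
c: successors {a, b, c}; □¬q there: a:F, b:F, c:T. ✓
d: successors {a, b, c, d, f, g}; □¬q there: a:F, b:F, c:T, d:F, f:F, g:F. ✓
e: successors {a, b, c, f, g}; □¬q there: a:F, b:F, c:T, f:F, g:F. ✓
f: successors {b, c, d, e}; □¬q there: b:F, c:T, d:F, e:F. ✓
g: successors {a, b, d, f, g}; □¬q there: a:F, b:F, d:F, f:F, g:F. ✗
Satisfying worlds: {a, b, c, d, e, f}.

6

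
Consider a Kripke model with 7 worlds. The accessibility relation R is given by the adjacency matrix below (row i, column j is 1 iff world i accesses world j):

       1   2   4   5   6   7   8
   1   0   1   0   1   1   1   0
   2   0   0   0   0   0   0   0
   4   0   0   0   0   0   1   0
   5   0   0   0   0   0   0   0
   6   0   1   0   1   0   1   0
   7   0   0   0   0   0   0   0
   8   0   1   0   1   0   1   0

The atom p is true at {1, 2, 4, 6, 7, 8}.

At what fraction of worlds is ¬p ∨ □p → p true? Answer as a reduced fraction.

6/7

1: ¬p ∨ □p is F, p is T. ✓
2: ¬p ∨ □p is T, p is T. ✓
4: ¬p ∨ □p is T, p is T. ✓
5: ¬p ∨ □p is T, p is F. ✗
6: ¬p ∨ □p is F, p is T. ✓
7: ¬p ∨ □p is T, p is T. ✓
8: ¬p ∨ □p is F, p is T. ✓
That's 6 of 7 worlds, so 6/7.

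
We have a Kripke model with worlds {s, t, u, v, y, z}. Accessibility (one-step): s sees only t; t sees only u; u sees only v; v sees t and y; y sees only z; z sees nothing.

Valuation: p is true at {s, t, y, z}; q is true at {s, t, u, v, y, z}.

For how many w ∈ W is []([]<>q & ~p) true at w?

3

s: successors {t}; []<>q & ~p there: t:F. ✗
t: successors {u}; []<>q & ~p there: u:T. ✓
u: successors {v}; []<>q & ~p there: v:T. ✓
v: successors {t, y}; []<>q & ~p there: t:F, y:F. ✗
y: successors {z}; []<>q & ~p there: z:F. ✗
z: no successors, so []([]<>q & ~p) holds vacuously. ✓
Satisfying worlds: {t, u, z}.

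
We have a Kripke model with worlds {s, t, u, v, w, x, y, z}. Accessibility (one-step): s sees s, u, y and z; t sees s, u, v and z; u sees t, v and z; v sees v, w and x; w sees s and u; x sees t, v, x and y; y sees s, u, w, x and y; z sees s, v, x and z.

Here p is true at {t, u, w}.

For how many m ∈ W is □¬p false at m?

s: successors {s, u, y, z}; ¬p there: s:T, u:F, y:T, z:T. ✗
t: successors {s, u, v, z}; ¬p there: s:T, u:F, v:T, z:T. ✗
u: successors {t, v, z}; ¬p there: t:F, v:T, z:T. ✗
v: successors {v, w, x}; ¬p there: v:T, w:F, x:T. ✗
w: successors {s, u}; ¬p there: s:T, u:F. ✗
x: successors {t, v, x, y}; ¬p there: t:F, v:T, x:T, y:T. ✗
y: successors {s, u, w, x, y}; ¬p there: s:T, u:F, w:F, x:T, y:T. ✗
z: successors {s, v, x, z}; ¬p there: s:T, v:T, x:T, z:T. ✓
Satisfying worlds: {z}.
So □¬p fails at the other 7 worlds.

7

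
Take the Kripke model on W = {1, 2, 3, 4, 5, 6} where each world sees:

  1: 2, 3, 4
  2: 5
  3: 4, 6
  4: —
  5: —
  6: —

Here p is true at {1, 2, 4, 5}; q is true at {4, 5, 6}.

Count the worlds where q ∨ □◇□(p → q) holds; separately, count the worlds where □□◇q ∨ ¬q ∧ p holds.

For q ∨ □◇□(p → q):
1: q is F, □◇□(p → q) is F. ✗
2: q is F, □◇□(p → q) is F. ✗
3: q is F, □◇□(p → q) is F. ✗
4: q is T, □◇□(p → q) is T. ✓
5: q is T, □◇□(p → q) is T. ✓
6: q is T, □◇□(p → q) is T. ✓
— 3 worlds.
For □□◇q ∨ ¬q ∧ p:
1: □□◇q is F, ¬q ∧ p is T. ✓
2: □□◇q is T, ¬q ∧ p is T. ✓
3: □□◇q is T, ¬q ∧ p is F. ✓
4: □□◇q is T, ¬q ∧ p is F. ✓
5: □□◇q is T, ¬q ∧ p is F. ✓
6: □□◇q is T, ¬q ∧ p is F. ✓
— 6 worlds.

3 and 6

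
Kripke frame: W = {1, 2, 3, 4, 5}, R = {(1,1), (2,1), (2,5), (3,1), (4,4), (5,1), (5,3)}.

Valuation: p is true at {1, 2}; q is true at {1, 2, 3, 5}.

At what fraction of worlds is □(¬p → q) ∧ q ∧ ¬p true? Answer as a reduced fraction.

1: □(¬p → q) ∧ q is T, ¬p is F. ✗
2: □(¬p → q) ∧ q is T, ¬p is F. ✗
3: □(¬p → q) ∧ q is T, ¬p is T. ✓
4: □(¬p → q) ∧ q is F, ¬p is T. ✗
5: □(¬p → q) ∧ q is T, ¬p is T. ✓
That's 2 of 5 worlds, so 2/5.

2/5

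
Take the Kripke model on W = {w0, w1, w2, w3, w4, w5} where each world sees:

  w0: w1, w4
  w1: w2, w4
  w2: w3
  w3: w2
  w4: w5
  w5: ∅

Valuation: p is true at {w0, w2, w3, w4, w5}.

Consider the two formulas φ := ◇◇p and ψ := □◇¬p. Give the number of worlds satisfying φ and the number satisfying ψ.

4 and 1

For ◇◇p:
w0: successors {w1, w4}; ◇p there: w1:T, w4:T. ✓
w1: successors {w2, w4}; ◇p there: w2:T, w4:T. ✓
w2: successors {w3}; ◇p there: w3:T. ✓
w3: successors {w2}; ◇p there: w2:T. ✓
w4: successors {w5}; ◇p there: w5:F. ✗
w5: no successors, so ◇◇p fails. ✗
— 4 worlds.
For □◇¬p:
w0: successors {w1, w4}; ◇¬p there: w1:F, w4:F. ✗
w1: successors {w2, w4}; ◇¬p there: w2:F, w4:F. ✗
w2: successors {w3}; ◇¬p there: w3:F. ✗
w3: successors {w2}; ◇¬p there: w2:F. ✗
w4: successors {w5}; ◇¬p there: w5:F. ✗
w5: no successors, so □◇¬p holds vacuously. ✓
— 1 world.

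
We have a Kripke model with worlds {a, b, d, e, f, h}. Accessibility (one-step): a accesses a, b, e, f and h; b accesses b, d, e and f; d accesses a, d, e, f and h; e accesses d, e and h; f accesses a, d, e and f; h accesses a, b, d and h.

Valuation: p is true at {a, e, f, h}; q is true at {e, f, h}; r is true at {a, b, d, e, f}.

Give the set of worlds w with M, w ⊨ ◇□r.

{a, b, d, f, h}

a: successors {a, b, e, f, h}; □r there: a:F, b:T, e:F, f:T, h:F. ✓
b: successors {b, d, e, f}; □r there: b:T, d:F, e:F, f:T. ✓
d: successors {a, d, e, f, h}; □r there: a:F, d:F, e:F, f:T, h:F. ✓
e: successors {d, e, h}; □r there: d:F, e:F, h:F. ✗
f: successors {a, d, e, f}; □r there: a:F, d:F, e:F, f:T. ✓
h: successors {a, b, d, h}; □r there: a:F, b:T, d:F, h:F. ✓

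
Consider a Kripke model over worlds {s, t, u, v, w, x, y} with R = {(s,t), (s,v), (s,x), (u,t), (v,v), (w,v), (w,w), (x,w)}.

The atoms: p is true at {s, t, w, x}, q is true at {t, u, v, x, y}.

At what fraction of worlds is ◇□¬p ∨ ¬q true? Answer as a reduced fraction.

4/7

s: ◇□¬p is T, ¬q is T. ✓
t: ◇□¬p is F, ¬q is F. ✗
u: ◇□¬p is T, ¬q is F. ✓
v: ◇□¬p is T, ¬q is F. ✓
w: ◇□¬p is T, ¬q is T. ✓
x: ◇□¬p is F, ¬q is F. ✗
y: ◇□¬p is F, ¬q is F. ✗
That's 4 of 7 worlds, so 4/7.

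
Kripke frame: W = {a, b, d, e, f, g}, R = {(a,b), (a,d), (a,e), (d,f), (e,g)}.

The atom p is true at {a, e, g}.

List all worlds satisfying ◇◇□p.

a: successors {b, d, e}; ◇□p there: b:F, d:T, e:T. ✓
b: no successors, so ◇◇□p fails. ✗
d: successors {f}; ◇□p there: f:F. ✗
e: successors {g}; ◇□p there: g:F. ✗
f: no successors, so ◇◇□p fails. ✗
g: no successors, so ◇◇□p fails. ✗

{a}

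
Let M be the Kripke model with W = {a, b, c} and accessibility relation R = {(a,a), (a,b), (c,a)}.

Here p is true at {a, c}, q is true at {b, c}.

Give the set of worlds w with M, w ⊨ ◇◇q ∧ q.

{c}

a: ◇◇q is T, q is F. ✗
b: ◇◇q is F, q is T. ✗
c: ◇◇q is T, q is T. ✓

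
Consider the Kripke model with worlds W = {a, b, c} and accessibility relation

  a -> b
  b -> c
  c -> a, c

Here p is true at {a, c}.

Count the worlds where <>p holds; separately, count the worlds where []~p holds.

For <>p:
a: successors {b}; p there: b:F. ✗
b: successors {c}; p there: c:T. ✓
c: successors {a, c}; p there: a:T, c:T. ✓
— 2 worlds.
For []~p:
a: successors {b}; ~p there: b:T. ✓
b: successors {c}; ~p there: c:F. ✗
c: successors {a, c}; ~p there: a:F, c:F. ✗
— 1 world.

2 and 1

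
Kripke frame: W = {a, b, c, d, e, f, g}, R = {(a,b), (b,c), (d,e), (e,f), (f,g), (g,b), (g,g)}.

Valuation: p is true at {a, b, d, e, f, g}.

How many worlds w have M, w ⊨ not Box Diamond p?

3

a: Box Diamond p is F. ✓
b: Box Diamond p is F. ✓
c: Box Diamond p is T. ✗
d: Box Diamond p is T. ✗
e: Box Diamond p is T. ✗
f: Box Diamond p is T. ✗
g: Box Diamond p is F. ✓
Satisfying worlds: {a, b, g}.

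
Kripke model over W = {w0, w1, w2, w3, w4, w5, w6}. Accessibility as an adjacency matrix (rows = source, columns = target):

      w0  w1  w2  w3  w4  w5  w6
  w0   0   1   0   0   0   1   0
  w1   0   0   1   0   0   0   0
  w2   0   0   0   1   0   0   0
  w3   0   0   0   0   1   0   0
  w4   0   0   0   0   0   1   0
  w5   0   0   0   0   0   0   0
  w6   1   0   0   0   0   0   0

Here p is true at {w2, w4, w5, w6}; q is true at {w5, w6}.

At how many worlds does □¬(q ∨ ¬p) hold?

3

w0: successors {w1, w5}; ¬(q ∨ ¬p) there: w1:F, w5:F. ✗
w1: successors {w2}; ¬(q ∨ ¬p) there: w2:T. ✓
w2: successors {w3}; ¬(q ∨ ¬p) there: w3:F. ✗
w3: successors {w4}; ¬(q ∨ ¬p) there: w4:T. ✓
w4: successors {w5}; ¬(q ∨ ¬p) there: w5:F. ✗
w5: no successors, so □¬(q ∨ ¬p) holds vacuously. ✓
w6: successors {w0}; ¬(q ∨ ¬p) there: w0:F. ✗
Satisfying worlds: {w1, w3, w5}.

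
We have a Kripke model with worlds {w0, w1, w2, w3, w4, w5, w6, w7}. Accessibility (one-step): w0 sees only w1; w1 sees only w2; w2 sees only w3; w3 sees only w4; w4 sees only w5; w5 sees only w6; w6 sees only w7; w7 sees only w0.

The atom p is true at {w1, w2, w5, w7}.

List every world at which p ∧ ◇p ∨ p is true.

w0: p ∧ ◇p is F, p is F. ✗
w1: p ∧ ◇p is T, p is T. ✓
w2: p ∧ ◇p is F, p is T. ✓
w3: p ∧ ◇p is F, p is F. ✗
w4: p ∧ ◇p is F, p is F. ✗
w5: p ∧ ◇p is F, p is T. ✓
w6: p ∧ ◇p is F, p is F. ✗
w7: p ∧ ◇p is F, p is T. ✓

{w1, w2, w5, w7}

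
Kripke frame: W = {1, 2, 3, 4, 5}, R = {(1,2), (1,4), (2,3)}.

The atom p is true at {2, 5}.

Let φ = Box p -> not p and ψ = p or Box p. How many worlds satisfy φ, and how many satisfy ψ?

For Box p -> not p:
1: Box p is F, not p is T. ✓
2: Box p is F, not p is F. ✓
3: Box p is T, not p is T. ✓
4: Box p is T, not p is T. ✓
5: Box p is T, not p is F. ✗
— 4 worlds.
For p or Box p:
1: p is F, Box p is F. ✗
2: p is T, Box p is F. ✓
3: p is F, Box p is T. ✓
4: p is F, Box p is T. ✓
5: p is T, Box p is T. ✓
— 4 worlds.

4 and 4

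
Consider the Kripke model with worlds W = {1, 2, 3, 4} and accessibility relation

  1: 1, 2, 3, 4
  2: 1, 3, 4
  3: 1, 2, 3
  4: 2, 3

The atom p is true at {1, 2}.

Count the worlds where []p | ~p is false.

2

1: []p is F, ~p is F. ✗
2: []p is F, ~p is F. ✗
3: []p is F, ~p is T. ✓
4: []p is F, ~p is T. ✓
Satisfying worlds: {3, 4}.
So []p | ~p fails at the other 2 worlds.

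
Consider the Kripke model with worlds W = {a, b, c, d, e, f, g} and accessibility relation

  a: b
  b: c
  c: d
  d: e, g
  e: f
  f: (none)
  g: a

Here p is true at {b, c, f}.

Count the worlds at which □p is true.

4

a: successors {b}; p there: b:T. ✓
b: successors {c}; p there: c:T. ✓
c: successors {d}; p there: d:F. ✗
d: successors {e, g}; p there: e:F, g:F. ✗
e: successors {f}; p there: f:T. ✓
f: no successors, so □p holds vacuously. ✓
g: successors {a}; p there: a:F. ✗
Satisfying worlds: {a, b, e, f}.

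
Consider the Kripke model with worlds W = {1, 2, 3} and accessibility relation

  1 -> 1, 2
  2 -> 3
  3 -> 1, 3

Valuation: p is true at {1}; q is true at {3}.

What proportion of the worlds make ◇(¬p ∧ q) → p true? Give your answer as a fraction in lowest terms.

1: ◇(¬p ∧ q) is F, p is T. ✓
2: ◇(¬p ∧ q) is T, p is F. ✗
3: ◇(¬p ∧ q) is T, p is F. ✗
That's 1 of 3 worlds, so 1/3.

1/3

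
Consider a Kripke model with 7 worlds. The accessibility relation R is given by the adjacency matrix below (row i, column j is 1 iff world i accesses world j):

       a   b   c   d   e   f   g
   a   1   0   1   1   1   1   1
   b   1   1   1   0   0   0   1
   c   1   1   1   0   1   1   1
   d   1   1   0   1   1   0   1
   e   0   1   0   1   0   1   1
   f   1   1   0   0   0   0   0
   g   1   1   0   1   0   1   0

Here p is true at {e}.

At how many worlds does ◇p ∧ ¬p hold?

a: ◇p is T, ¬p is T. ✓
b: ◇p is F, ¬p is T. ✗
c: ◇p is T, ¬p is T. ✓
d: ◇p is T, ¬p is T. ✓
e: ◇p is F, ¬p is F. ✗
f: ◇p is F, ¬p is T. ✗
g: ◇p is F, ¬p is T. ✗
Satisfying worlds: {a, c, d}.

3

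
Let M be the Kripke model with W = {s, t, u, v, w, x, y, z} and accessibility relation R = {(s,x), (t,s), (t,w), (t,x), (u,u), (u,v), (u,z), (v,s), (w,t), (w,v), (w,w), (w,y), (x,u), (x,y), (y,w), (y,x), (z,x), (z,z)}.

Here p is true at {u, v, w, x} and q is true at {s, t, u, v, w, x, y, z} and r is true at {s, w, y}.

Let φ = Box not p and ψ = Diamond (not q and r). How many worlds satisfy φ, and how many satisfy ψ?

1 and 0

For Box not p:
s: successors {x}; not p there: x:F. ✗
t: successors {s, w, x}; not p there: s:T, w:F, x:F. ✗
u: successors {u, v, z}; not p there: u:F, v:F, z:T. ✗
v: successors {s}; not p there: s:T. ✓
w: successors {t, v, w, y}; not p there: t:T, v:F, w:F, y:T. ✗
x: successors {u, y}; not p there: u:F, y:T. ✗
y: successors {w, x}; not p there: w:F, x:F. ✗
z: successors {x, z}; not p there: x:F, z:T. ✗
— 1 world.
For Diamond (not q and r):
s: successors {x}; not q and r there: x:F. ✗
t: successors {s, w, x}; not q and r there: s:F, w:F, x:F. ✗
u: successors {u, v, z}; not q and r there: u:F, v:F, z:F. ✗
v: successors {s}; not q and r there: s:F. ✗
w: successors {t, v, w, y}; not q and r there: t:F, v:F, w:F, y:F. ✗
x: successors {u, y}; not q and r there: u:F, y:F. ✗
y: successors {w, x}; not q and r there: w:F, x:F. ✗
z: successors {x, z}; not q and r there: x:F, z:F. ✗
— 0 worlds.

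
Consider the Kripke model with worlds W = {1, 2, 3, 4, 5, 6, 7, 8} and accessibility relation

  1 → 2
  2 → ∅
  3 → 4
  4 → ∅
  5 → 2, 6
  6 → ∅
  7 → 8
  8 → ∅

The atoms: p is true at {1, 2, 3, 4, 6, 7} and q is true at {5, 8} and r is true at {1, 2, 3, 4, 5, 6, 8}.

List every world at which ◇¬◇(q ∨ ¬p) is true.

{1, 3, 5, 7}

1: successors {2}; ¬◇(q ∨ ¬p) there: 2:T. ✓
2: no successors, so ◇¬◇(q ∨ ¬p) fails. ✗
3: successors {4}; ¬◇(q ∨ ¬p) there: 4:T. ✓
4: no successors, so ◇¬◇(q ∨ ¬p) fails. ✗
5: successors {2, 6}; ¬◇(q ∨ ¬p) there: 2:T, 6:T. ✓
6: no successors, so ◇¬◇(q ∨ ¬p) fails. ✗
7: successors {8}; ¬◇(q ∨ ¬p) there: 8:T. ✓
8: no successors, so ◇¬◇(q ∨ ¬p) fails. ✗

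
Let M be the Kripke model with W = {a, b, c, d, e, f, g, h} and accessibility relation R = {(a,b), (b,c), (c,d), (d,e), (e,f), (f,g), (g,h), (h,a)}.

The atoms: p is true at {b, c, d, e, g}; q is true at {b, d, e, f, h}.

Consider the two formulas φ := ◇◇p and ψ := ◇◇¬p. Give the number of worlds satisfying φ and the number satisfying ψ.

5 and 3

For ◇◇p:
a: successors {b}; ◇p there: b:T. ✓
b: successors {c}; ◇p there: c:T. ✓
c: successors {d}; ◇p there: d:T. ✓
d: successors {e}; ◇p there: e:F. ✗
e: successors {f}; ◇p there: f:T. ✓
f: successors {g}; ◇p there: g:F. ✗
g: successors {h}; ◇p there: h:F. ✗
h: successors {a}; ◇p there: a:T. ✓
— 5 worlds.
For ◇◇¬p:
a: successors {b}; ◇¬p there: b:F. ✗
b: successors {c}; ◇¬p there: c:F. ✗
c: successors {d}; ◇¬p there: d:F. ✗
d: successors {e}; ◇¬p there: e:T. ✓
e: successors {f}; ◇¬p there: f:F. ✗
f: successors {g}; ◇¬p there: g:T. ✓
g: successors {h}; ◇¬p there: h:T. ✓
h: successors {a}; ◇¬p there: a:F. ✗
— 3 worlds.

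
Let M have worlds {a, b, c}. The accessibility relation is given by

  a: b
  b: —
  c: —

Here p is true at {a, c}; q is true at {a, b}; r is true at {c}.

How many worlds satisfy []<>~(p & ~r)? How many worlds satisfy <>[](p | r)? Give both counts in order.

For []<>~(p & ~r):
a: successors {b}; <>~(p & ~r) there: b:F. ✗
b: no successors, so []<>~(p & ~r) holds vacuously. ✓
c: no successors, so []<>~(p & ~r) holds vacuously. ✓
— 2 worlds.
For <>[](p | r):
a: successors {b}; [](p | r) there: b:T. ✓
b: no successors, so <>[](p | r) fails. ✗
c: no successors, so <>[](p | r) fails. ✗
— 1 world.

2 and 1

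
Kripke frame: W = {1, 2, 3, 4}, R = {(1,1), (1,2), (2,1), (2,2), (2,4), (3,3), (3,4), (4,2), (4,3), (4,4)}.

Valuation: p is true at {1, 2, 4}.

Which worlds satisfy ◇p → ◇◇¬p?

1: ◇p is T, ◇◇¬p is F. ✗
2: ◇p is T, ◇◇¬p is T. ✓
3: ◇p is T, ◇◇¬p is T. ✓
4: ◇p is T, ◇◇¬p is T. ✓

{2, 3, 4}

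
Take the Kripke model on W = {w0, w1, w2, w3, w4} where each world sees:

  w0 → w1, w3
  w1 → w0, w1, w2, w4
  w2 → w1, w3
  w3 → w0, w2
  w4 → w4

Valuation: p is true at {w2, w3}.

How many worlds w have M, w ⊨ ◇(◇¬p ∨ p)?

w0: successors {w1, w3}; ◇¬p ∨ p there: w1:T, w3:T. ✓
w1: successors {w0, w1, w2, w4}; ◇¬p ∨ p there: w0:T, w1:T, w2:T, w4:T. ✓
w2: successors {w1, w3}; ◇¬p ∨ p there: w1:T, w3:T. ✓
w3: successors {w0, w2}; ◇¬p ∨ p there: w0:T, w2:T. ✓
w4: successors {w4}; ◇¬p ∨ p there: w4:T. ✓
Satisfying worlds: {w0, w1, w2, w3, w4}.

5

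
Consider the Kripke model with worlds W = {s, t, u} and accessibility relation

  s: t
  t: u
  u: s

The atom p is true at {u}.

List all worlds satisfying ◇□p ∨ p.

{s, u}

s: ◇□p is T, p is F. ✓
t: ◇□p is F, p is F. ✗
u: ◇□p is F, p is T. ✓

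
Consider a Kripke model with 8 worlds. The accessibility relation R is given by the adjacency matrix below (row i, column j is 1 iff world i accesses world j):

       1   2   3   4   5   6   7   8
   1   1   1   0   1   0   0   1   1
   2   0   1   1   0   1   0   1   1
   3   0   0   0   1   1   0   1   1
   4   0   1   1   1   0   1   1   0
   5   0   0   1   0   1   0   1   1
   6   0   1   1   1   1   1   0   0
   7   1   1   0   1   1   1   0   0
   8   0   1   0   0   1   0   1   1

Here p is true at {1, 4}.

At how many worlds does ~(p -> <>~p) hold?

1: p -> <>~p is T. ✗
2: p -> <>~p is T. ✗
3: p -> <>~p is T. ✗
4: p -> <>~p is T. ✗
5: p -> <>~p is T. ✗
6: p -> <>~p is T. ✗
7: p -> <>~p is T. ✗
8: p -> <>~p is T. ✗
Satisfying worlds: ∅.

0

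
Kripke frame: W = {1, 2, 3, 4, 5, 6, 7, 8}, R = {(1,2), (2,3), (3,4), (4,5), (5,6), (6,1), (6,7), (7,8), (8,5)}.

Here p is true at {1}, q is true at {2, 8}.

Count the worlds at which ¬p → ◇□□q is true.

1: ¬p is F, ◇□□q is F. ✓
2: ¬p is T, ◇□□q is F. ✗
3: ¬p is T, ◇□□q is F. ✗
4: ¬p is T, ◇□□q is F. ✗
5: ¬p is T, ◇□□q is T. ✓
6: ¬p is T, ◇□□q is F. ✗
7: ¬p is T, ◇□□q is F. ✗
8: ¬p is T, ◇□□q is F. ✗
Satisfying worlds: {1, 5}.

2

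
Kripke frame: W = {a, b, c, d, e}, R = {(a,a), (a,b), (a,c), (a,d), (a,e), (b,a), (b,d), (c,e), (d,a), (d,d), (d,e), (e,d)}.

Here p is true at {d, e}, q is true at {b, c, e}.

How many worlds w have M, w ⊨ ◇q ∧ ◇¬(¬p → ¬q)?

1

a: ◇q is T, ◇¬(¬p → ¬q) is T. ✓
b: ◇q is F, ◇¬(¬p → ¬q) is F. ✗
c: ◇q is T, ◇¬(¬p → ¬q) is F. ✗
d: ◇q is T, ◇¬(¬p → ¬q) is F. ✗
e: ◇q is F, ◇¬(¬p → ¬q) is F. ✗
Satisfying worlds: {a}.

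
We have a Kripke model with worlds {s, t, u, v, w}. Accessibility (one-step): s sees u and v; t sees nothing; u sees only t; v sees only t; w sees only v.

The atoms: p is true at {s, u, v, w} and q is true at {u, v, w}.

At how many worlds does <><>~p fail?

s: successors {u, v}; <>~p there: u:T, v:T. ✓
t: no successors, so <><>~p fails. ✗
u: successors {t}; <>~p there: t:F. ✗
v: successors {t}; <>~p there: t:F. ✗
w: successors {v}; <>~p there: v:T. ✓
Satisfying worlds: {s, w}.
So <><>~p fails at the other 3 worlds.

3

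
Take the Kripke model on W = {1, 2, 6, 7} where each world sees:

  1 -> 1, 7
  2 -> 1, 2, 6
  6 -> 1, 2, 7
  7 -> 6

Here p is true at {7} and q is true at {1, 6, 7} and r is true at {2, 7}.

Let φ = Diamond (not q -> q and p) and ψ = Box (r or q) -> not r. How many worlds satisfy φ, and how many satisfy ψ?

For Diamond (not q -> q and p):
1: successors {1, 7}; not q -> q and p there: 1:T, 7:T. ✓
2: successors {1, 2, 6}; not q -> q and p there: 1:T, 2:F, 6:T. ✓
6: successors {1, 2, 7}; not q -> q and p there: 1:T, 2:F, 7:T. ✓
7: successors {6}; not q -> q and p there: 6:T. ✓
— 4 worlds.
For Box (r or q) -> not r:
1: Box (r or q) is T, not r is T. ✓
2: Box (r or q) is T, not r is F. ✗
6: Box (r or q) is T, not r is T. ✓
7: Box (r or q) is T, not r is F. ✗
— 2 worlds.

4 and 2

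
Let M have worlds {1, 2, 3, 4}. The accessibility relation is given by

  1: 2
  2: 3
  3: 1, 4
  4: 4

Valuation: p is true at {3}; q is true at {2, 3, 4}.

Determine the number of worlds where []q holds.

1: successors {2}; q there: 2:T. ✓
2: successors {3}; q there: 3:T. ✓
3: successors {1, 4}; q there: 1:F, 4:T. ✗
4: successors {4}; q there: 4:T. ✓
Satisfying worlds: {1, 2, 4}.

3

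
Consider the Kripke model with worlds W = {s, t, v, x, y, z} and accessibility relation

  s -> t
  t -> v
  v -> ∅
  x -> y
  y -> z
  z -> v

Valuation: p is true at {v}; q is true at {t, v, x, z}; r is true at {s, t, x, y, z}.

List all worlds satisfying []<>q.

{s, v, x, y}

s: successors {t}; <>q there: t:T. ✓
t: successors {v}; <>q there: v:F. ✗
v: no successors, so []<>q holds vacuously. ✓
x: successors {y}; <>q there: y:T. ✓
y: successors {z}; <>q there: z:T. ✓
z: successors {v}; <>q there: v:F. ✗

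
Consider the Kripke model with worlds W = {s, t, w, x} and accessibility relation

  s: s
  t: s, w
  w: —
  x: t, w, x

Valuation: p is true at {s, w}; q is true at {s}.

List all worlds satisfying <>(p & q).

{s, t}

s: successors {s}; p & q there: s:T. ✓
t: successors {s, w}; p & q there: s:T, w:F. ✓
w: no successors, so <>(p & q) fails. ✗
x: successors {t, w, x}; p & q there: t:F, w:F, x:F. ✗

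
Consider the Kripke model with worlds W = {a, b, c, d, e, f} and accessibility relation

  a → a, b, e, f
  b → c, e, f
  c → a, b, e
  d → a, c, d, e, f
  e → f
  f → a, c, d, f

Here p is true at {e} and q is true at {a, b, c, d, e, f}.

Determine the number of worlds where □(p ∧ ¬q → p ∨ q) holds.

a: successors {a, b, e, f}; p ∧ ¬q → p ∨ q there: a:T, b:T, e:T, f:T. ✓
b: successors {c, e, f}; p ∧ ¬q → p ∨ q there: c:T, e:T, f:T. ✓
c: successors {a, b, e}; p ∧ ¬q → p ∨ q there: a:T, b:T, e:T. ✓
d: successors {a, c, d, e, f}; p ∧ ¬q → p ∨ q there: a:T, c:T, d:T, e:T, f:T. ✓
e: successors {f}; p ∧ ¬q → p ∨ q there: f:T. ✓
f: successors {a, c, d, f}; p ∧ ¬q → p ∨ q there: a:T, c:T, d:T, f:T. ✓
Satisfying worlds: {a, b, c, d, e, f}.

6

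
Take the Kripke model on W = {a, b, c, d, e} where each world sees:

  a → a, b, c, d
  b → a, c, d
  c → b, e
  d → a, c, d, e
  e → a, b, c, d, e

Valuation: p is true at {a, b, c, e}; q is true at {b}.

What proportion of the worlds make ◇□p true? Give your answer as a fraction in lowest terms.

a: successors {a, b, c, d}; □p there: a:F, b:F, c:T, d:F. ✓
b: successors {a, c, d}; □p there: a:F, c:T, d:F. ✓
c: successors {b, e}; □p there: b:F, e:F. ✗
d: successors {a, c, d, e}; □p there: a:F, c:T, d:F, e:F. ✓
e: successors {a, b, c, d, e}; □p there: a:F, b:F, c:T, d:F, e:F. ✓
That's 4 of 5 worlds, so 4/5.

4/5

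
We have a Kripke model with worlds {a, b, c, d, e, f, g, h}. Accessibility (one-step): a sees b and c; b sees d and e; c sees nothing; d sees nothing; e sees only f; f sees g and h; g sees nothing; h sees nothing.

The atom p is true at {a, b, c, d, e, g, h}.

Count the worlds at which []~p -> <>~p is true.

a: []~p is F, <>~p is F. ✓
b: []~p is F, <>~p is F. ✓
c: []~p is T, <>~p is F. ✗
d: []~p is T, <>~p is F. ✗
e: []~p is T, <>~p is T. ✓
f: []~p is F, <>~p is F. ✓
g: []~p is T, <>~p is F. ✗
h: []~p is T, <>~p is F. ✗
Satisfying worlds: {a, b, e, f}.

4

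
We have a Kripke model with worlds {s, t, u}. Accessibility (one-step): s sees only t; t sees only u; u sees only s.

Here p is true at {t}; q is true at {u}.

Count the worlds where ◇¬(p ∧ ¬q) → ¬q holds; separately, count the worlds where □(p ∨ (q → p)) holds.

2 and 2

For ◇¬(p ∧ ¬q) → ¬q:
s: ◇¬(p ∧ ¬q) is F, ¬q is T. ✓
t: ◇¬(p ∧ ¬q) is T, ¬q is T. ✓
u: ◇¬(p ∧ ¬q) is T, ¬q is F. ✗
— 2 worlds.
For □(p ∨ (q → p)):
s: successors {t}; p ∨ (q → p) there: t:T. ✓
t: successors {u}; p ∨ (q → p) there: u:F. ✗
u: successors {s}; p ∨ (q → p) there: s:T. ✓
— 2 worlds.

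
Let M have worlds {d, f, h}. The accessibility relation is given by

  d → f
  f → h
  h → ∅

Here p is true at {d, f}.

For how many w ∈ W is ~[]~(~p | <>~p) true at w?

d: []~(~p | <>~p) is F. ✓
f: []~(~p | <>~p) is F. ✓
h: []~(~p | <>~p) is T. ✗
Satisfying worlds: {d, f}.

2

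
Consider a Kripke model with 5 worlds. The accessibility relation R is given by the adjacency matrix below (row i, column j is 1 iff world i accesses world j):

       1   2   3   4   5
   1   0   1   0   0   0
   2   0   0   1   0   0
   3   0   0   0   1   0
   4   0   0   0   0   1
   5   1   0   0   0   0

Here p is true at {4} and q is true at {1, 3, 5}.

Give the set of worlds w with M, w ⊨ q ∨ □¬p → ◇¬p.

{1, 2, 4, 5}

1: q ∨ □¬p is T, ◇¬p is T. ✓
2: q ∨ □¬p is T, ◇¬p is T. ✓
3: q ∨ □¬p is T, ◇¬p is F. ✗
4: q ∨ □¬p is T, ◇¬p is T. ✓
5: q ∨ □¬p is T, ◇¬p is T. ✓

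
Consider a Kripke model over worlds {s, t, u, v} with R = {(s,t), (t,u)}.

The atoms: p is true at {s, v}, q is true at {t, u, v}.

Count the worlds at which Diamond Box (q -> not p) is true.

s: successors {t}; Box (q -> not p) there: t:T. ✓
t: successors {u}; Box (q -> not p) there: u:T. ✓
u: no successors, so Diamond Box (q -> not p) fails. ✗
v: no successors, so Diamond Box (q -> not p) fails. ✗
Satisfying worlds: {s, t}.

2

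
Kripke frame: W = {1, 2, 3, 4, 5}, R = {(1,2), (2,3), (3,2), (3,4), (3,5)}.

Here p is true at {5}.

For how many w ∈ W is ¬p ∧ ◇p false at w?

4

1: ¬p is T, ◇p is F. ✗
2: ¬p is T, ◇p is F. ✗
3: ¬p is T, ◇p is T. ✓
4: ¬p is T, ◇p is F. ✗
5: ¬p is F, ◇p is F. ✗
Satisfying worlds: {3}.
So ¬p ∧ ◇p fails at the other 4 worlds.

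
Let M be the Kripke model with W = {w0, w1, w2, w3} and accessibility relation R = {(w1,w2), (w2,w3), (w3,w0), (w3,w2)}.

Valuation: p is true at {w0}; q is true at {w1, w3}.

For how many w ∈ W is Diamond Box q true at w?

2

w0: no successors, so Diamond Box q fails. ✗
w1: successors {w2}; Box q there: w2:T. ✓
w2: successors {w3}; Box q there: w3:F. ✗
w3: successors {w0, w2}; Box q there: w0:T, w2:T. ✓
Satisfying worlds: {w1, w3}.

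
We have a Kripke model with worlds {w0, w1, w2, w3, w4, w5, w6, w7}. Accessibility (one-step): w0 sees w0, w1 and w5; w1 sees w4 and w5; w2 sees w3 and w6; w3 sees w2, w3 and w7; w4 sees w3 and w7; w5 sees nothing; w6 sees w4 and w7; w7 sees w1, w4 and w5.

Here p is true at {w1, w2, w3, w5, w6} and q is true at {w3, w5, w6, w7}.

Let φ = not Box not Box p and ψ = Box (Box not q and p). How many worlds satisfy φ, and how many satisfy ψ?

4 and 1

For not Box not Box p:
w0: Box not Box p is F. ✓
w1: Box not Box p is F. ✓
w2: Box not Box p is T. ✗
w3: Box not Box p is F. ✓
w4: Box not Box p is T. ✗
w5: Box not Box p is T. ✗
w6: Box not Box p is T. ✗
w7: Box not Box p is F. ✓
— 4 worlds.
For Box (Box not q and p):
w0: successors {w0, w1, w5}; Box not q and p there: w0:F, w1:F, w5:T. ✗
w1: successors {w4, w5}; Box not q and p there: w4:F, w5:T. ✗
w2: successors {w3, w6}; Box not q and p there: w3:F, w6:F. ✗
w3: successors {w2, w3, w7}; Box not q and p there: w2:F, w3:F, w7:F. ✗
w4: successors {w3, w7}; Box not q and p there: w3:F, w7:F. ✗
w5: no successors, so Box (Box not q and p) holds vacuously. ✓
w6: successors {w4, w7}; Box not q and p there: w4:F, w7:F. ✗
w7: successors {w1, w4, w5}; Box not q and p there: w1:F, w4:F, w5:T. ✗
— 1 world.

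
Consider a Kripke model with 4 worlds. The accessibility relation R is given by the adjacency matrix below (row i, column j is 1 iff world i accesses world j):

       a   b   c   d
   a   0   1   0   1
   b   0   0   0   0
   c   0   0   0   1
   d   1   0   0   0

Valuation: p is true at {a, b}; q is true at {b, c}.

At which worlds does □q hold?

{b}

a: successors {b, d}; q there: b:T, d:F. ✗
b: no successors, so □q holds vacuously. ✓
c: successors {d}; q there: d:F. ✗
d: successors {a}; q there: a:F. ✗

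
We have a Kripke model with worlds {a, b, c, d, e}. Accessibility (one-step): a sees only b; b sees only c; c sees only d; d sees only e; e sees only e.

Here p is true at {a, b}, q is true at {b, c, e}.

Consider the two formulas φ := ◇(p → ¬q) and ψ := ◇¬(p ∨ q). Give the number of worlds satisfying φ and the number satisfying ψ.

For ◇(p → ¬q):
a: successors {b}; p → ¬q there: b:F. ✗
b: successors {c}; p → ¬q there: c:T. ✓
c: successors {d}; p → ¬q there: d:T. ✓
d: successors {e}; p → ¬q there: e:T. ✓
e: successors {e}; p → ¬q there: e:T. ✓
— 4 worlds.
For ◇¬(p ∨ q):
a: successors {b}; ¬(p ∨ q) there: b:F. ✗
b: successors {c}; ¬(p ∨ q) there: c:F. ✗
c: successors {d}; ¬(p ∨ q) there: d:T. ✓
d: successors {e}; ¬(p ∨ q) there: e:F. ✗
e: successors {e}; ¬(p ∨ q) there: e:F. ✗
— 1 world.

4 and 1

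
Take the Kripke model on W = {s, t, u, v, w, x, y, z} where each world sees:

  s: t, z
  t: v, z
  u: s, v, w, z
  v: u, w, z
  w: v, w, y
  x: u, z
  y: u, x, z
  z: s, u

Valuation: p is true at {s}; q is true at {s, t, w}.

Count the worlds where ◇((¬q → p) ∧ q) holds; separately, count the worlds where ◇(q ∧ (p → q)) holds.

For ◇((¬q → p) ∧ q):
s: successors {t, z}; (¬q → p) ∧ q there: t:T, z:F. ✓
t: successors {v, z}; (¬q → p) ∧ q there: v:F, z:F. ✗
u: successors {s, v, w, z}; (¬q → p) ∧ q there: s:T, v:F, w:T, z:F. ✓
v: successors {u, w, z}; (¬q → p) ∧ q there: u:F, w:T, z:F. ✓
w: successors {v, w, y}; (¬q → p) ∧ q there: v:F, w:T, y:F. ✓
x: successors {u, z}; (¬q → p) ∧ q there: u:F, z:F. ✗
y: successors {u, x, z}; (¬q → p) ∧ q there: u:F, x:F, z:F. ✗
z: successors {s, u}; (¬q → p) ∧ q there: s:T, u:F. ✓
— 5 worlds.
For ◇(q ∧ (p → q)):
s: successors {t, z}; q ∧ (p → q) there: t:T, z:F. ✓
t: successors {v, z}; q ∧ (p → q) there: v:F, z:F. ✗
u: successors {s, v, w, z}; q ∧ (p → q) there: s:T, v:F, w:T, z:F. ✓
v: successors {u, w, z}; q ∧ (p → q) there: u:F, w:T, z:F. ✓
w: successors {v, w, y}; q ∧ (p → q) there: v:F, w:T, y:F. ✓
x: successors {u, z}; q ∧ (p → q) there: u:F, z:F. ✗
y: successors {u, x, z}; q ∧ (p → q) there: u:F, x:F, z:F. ✗
z: successors {s, u}; q ∧ (p → q) there: s:T, u:F. ✓
— 5 worlds.

5 and 5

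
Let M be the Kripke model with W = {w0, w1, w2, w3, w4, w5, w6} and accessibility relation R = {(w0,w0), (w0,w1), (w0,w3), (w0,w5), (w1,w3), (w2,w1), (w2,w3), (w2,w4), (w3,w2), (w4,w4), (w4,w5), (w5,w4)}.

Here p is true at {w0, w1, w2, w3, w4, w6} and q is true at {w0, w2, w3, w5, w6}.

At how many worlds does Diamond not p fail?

5

w0: successors {w0, w1, w3, w5}; not p there: w0:F, w1:F, w3:F, w5:T. ✓
w1: successors {w3}; not p there: w3:F. ✗
w2: successors {w1, w3, w4}; not p there: w1:F, w3:F, w4:F. ✗
w3: successors {w2}; not p there: w2:F. ✗
w4: successors {w4, w5}; not p there: w4:F, w5:T. ✓
w5: successors {w4}; not p there: w4:F. ✗
w6: no successors, so Diamond not p fails. ✗
Satisfying worlds: {w0, w4}.
So Diamond not p fails at the other 5 worlds.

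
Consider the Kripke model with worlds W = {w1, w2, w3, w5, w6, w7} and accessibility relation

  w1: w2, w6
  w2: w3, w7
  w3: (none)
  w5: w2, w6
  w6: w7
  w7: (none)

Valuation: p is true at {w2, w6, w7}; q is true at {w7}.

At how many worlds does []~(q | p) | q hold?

w1: []~(q | p) is F, q is F. ✗
w2: []~(q | p) is F, q is F. ✗
w3: []~(q | p) is T, q is F. ✓
w5: []~(q | p) is F, q is F. ✗
w6: []~(q | p) is F, q is F. ✗
w7: []~(q | p) is T, q is T. ✓
Satisfying worlds: {w3, w7}.

2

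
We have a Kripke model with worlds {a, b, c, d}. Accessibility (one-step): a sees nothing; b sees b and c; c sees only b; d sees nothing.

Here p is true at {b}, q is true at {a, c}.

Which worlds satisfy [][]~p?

a: no successors, so [][]~p holds vacuously. ✓
b: successors {b, c}; []~p there: b:F, c:F. ✗
c: successors {b}; []~p there: b:F. ✗
d: no successors, so [][]~p holds vacuously. ✓

{a, d}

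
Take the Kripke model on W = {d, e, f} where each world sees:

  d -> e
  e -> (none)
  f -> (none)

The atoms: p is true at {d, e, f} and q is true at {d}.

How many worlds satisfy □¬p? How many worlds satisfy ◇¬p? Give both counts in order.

For □¬p:
d: successors {e}; ¬p there: e:F. ✗
e: no successors, so □¬p holds vacuously. ✓
f: no successors, so □¬p holds vacuously. ✓
— 2 worlds.
For ◇¬p:
d: successors {e}; ¬p there: e:F. ✗
e: no successors, so ◇¬p fails. ✗
f: no successors, so ◇¬p fails. ✗
— 0 worlds.

2 and 0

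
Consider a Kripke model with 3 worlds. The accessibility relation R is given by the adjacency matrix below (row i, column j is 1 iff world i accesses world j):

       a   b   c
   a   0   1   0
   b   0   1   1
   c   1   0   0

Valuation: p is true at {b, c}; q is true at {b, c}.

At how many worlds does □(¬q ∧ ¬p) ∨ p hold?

2

a: □(¬q ∧ ¬p) is F, p is F. ✗
b: □(¬q ∧ ¬p) is F, p is T. ✓
c: □(¬q ∧ ¬p) is T, p is T. ✓
Satisfying worlds: {b, c}.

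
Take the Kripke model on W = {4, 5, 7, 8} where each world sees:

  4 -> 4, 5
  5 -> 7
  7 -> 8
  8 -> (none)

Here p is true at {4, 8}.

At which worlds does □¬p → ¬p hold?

4: □¬p is F, ¬p is F. ✓
5: □¬p is T, ¬p is T. ✓
7: □¬p is F, ¬p is T. ✓
8: □¬p is T, ¬p is F. ✗

{4, 5, 7}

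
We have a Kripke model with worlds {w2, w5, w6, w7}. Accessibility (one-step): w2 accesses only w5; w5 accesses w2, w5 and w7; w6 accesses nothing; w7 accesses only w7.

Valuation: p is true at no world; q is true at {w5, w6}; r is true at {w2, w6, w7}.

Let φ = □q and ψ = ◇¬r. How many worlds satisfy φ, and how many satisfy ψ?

For □q:
w2: successors {w5}; q there: w5:T. ✓
w5: successors {w2, w5, w7}; q there: w2:F, w5:T, w7:F. ✗
w6: no successors, so □q holds vacuously. ✓
w7: successors {w7}; q there: w7:F. ✗
— 2 worlds.
For ◇¬r:
w2: successors {w5}; ¬r there: w5:T. ✓
w5: successors {w2, w5, w7}; ¬r there: w2:F, w5:T, w7:F. ✓
w6: no successors, so ◇¬r fails. ✗
w7: successors {w7}; ¬r there: w7:F. ✗
— 2 worlds.

2 and 2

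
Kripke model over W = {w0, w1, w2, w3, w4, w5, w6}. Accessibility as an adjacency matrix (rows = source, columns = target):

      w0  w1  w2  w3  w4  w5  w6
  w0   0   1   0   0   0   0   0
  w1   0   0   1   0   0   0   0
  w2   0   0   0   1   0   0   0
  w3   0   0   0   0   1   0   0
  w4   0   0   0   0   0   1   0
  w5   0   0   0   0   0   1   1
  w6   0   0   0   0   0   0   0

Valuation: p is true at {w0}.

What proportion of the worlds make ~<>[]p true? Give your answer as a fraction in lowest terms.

6/7

w0: <>[]p is F. ✓
w1: <>[]p is F. ✓
w2: <>[]p is F. ✓
w3: <>[]p is F. ✓
w4: <>[]p is F. ✓
w5: <>[]p is T. ✗
w6: <>[]p is F. ✓
That's 6 of 7 worlds, so 6/7.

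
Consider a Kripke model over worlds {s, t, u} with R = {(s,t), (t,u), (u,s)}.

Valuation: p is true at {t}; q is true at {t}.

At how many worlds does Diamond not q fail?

s: successors {t}; not q there: t:F. ✗
t: successors {u}; not q there: u:T. ✓
u: successors {s}; not q there: s:T. ✓
Satisfying worlds: {t, u}.
So Diamond not q fails at the other 1 world.

1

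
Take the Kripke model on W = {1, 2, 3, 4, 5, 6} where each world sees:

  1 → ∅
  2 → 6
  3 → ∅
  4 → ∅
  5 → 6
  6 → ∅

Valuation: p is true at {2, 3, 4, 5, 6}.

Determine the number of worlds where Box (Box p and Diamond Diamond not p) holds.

1: no successors, so Box (Box p and Diamond Diamond not p) holds vacuously. ✓
2: successors {6}; Box p and Diamond Diamond not p there: 6:F. ✗
3: no successors, so Box (Box p and Diamond Diamond not p) holds vacuously. ✓
4: no successors, so Box (Box p and Diamond Diamond not p) holds vacuously. ✓
5: successors {6}; Box p and Diamond Diamond not p there: 6:F. ✗
6: no successors, so Box (Box p and Diamond Diamond not p) holds vacuously. ✓
Satisfying worlds: {1, 3, 4, 6}.

4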